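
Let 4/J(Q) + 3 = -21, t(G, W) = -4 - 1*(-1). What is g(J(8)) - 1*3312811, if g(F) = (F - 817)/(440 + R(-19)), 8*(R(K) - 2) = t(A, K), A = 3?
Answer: -35112503401/10599 ≈ -3.3128e+6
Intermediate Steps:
t(G, W) = -3 (t(G, W) = -4 + 1 = -3)
R(K) = 13/8 (R(K) = 2 + (1/8)*(-3) = 2 - 3/8 = 13/8)
J(Q) = -1/6 (J(Q) = 4/(-3 - 21) = 4/(-24) = 4*(-1/24) = -1/6)
g(F) = -6536/3533 + 8*F/3533 (g(F) = (F - 817)/(440 + 13/8) = (-817 + F)/(3533/8) = (-817 + F)*(8/3533) = -6536/3533 + 8*F/3533)
g(J(8)) - 1*3312811 = (-6536/3533 + (8/3533)*(-1/6)) - 1*3312811 = (-6536/3533 - 4/10599) - 3312811 = -19612/10599 - 3312811 = -35112503401/10599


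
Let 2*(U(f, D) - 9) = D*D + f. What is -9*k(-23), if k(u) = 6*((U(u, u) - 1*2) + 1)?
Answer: -14094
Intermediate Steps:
U(f, D) = 9 + f/2 + D²/2 (U(f, D) = 9 + (D*D + f)/2 = 9 + (D² + f)/2 = 9 + (f + D²)/2 = 9 + (f/2 + D²/2) = 9 + f/2 + D²/2)
k(u) = 48 + 3*u + 3*u² (k(u) = 6*(((9 + u/2 + u²/2) - 1*2) + 1) = 6*(((9 + u/2 + u²/2) - 2) + 1) = 6*((7 + u/2 + u²/2) + 1) = 6*(8 + u/2 + u²/2) = 48 + 3*u + 3*u²)
-9*k(-23) = -9*(48 + 3*(-23) + 3*(-23)²) = -9*(48 - 69 + 3*529) = -9*(48 - 69 + 1587) = -9*1566 = -14094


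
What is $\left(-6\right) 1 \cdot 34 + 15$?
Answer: $-189$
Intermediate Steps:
$\left(-6\right) 1 \cdot 34 + 15 = \left(-6\right) 34 + 15 = -204 + 15 = -189$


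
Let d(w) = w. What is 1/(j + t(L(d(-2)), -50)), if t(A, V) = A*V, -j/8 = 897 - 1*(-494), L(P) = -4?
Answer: -1/10928 ≈ -9.1508e-5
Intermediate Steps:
j = -11128 (j = -8*(897 - 1*(-494)) = -8*(897 + 494) = -8*1391 = -11128)
1/(j + t(L(d(-2)), -50)) = 1/(-11128 - 4*(-50)) = 1/(-11128 + 200) = 1/(-10928) = -1/10928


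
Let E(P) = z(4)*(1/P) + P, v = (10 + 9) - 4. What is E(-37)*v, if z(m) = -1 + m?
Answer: -20580/37 ≈ -556.22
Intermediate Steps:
v = 15 (v = 19 - 4 = 15)
E(P) = P + 3/P (E(P) = (-1 + 4)*(1/P) + P = 3/P + P = P + 3/P)
E(-37)*v = (-37 + 3/(-37))*15 = (-37 + 3*(-1/37))*15 = (-37 - 3/37)*15 = -1372/37*15 = -20580/37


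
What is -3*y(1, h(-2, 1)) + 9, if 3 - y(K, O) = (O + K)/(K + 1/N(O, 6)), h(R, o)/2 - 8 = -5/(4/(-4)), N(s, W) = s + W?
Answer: 864/11 ≈ 78.545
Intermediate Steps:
N(s, W) = W + s
h(R, o) = 26 (h(R, o) = 16 + 2*(-5/(4/(-4))) = 16 + 2*(-5/(4*(-1/4))) = 16 + 2*(-5/(-1)) = 16 + 2*(-5*(-1)) = 16 + 2*5 = 16 + 10 = 26)
y(K, O) = 3 - (K + O)/(K + 1/(6 + O)) (y(K, O) = 3 - (O + K)/(K + 1/(6 + O)) = 3 - (K + O)/(K + 1/(6 + O)))
-3*y(1, h(-2, 1)) + 9 = -3*(3 - 1*26*(6 + 26) + 2*1*(6 + 26))/(1 + 1*(6 + 26)) + 9 = -3*(3 - 1*26*32 + 2*1*32)/(1 + 1*32) + 9 = -3*(3 - 832 + 64)/(1 + 32) + 9 = -3*(-765)/33 + 9 = -(-765)/11 + 9 = -3*(-255/11) + 9 = 765/11 + 9 = 864/11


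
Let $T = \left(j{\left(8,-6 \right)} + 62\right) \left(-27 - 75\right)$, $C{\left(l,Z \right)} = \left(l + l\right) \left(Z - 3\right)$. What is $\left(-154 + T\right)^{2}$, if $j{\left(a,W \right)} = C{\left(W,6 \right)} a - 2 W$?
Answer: $469762276$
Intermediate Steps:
$C{\left(l,Z \right)} = 2 l \left(-3 + Z\right)$
$j{\left(a,W \right)} = - 2 W + 6 W a$ ($j{\left(a,W \right)} = 2 W \left(-3 + 6\right) a - 2 W = 2 W 3 a - 2 W = 6 W a - 2 W = - 2 W + 6 W a$)
$T = 21828$ ($T = \left(2 \left(-6\right) \left(-1 + 3 \cdot 8\right) + 62\right) \left(-27 - 75\right) = \left(2 \left(-6\right) \left(-1 + 24\right) + 62\right) \left(-102\right) = \left(2 \left(-6\right) 23 + 62\right) \left(-102\right) = \left(-276 + 62\right) \left(-102\right) = \left(-214\right) \left(-102\right) = 21828$)
$\left(-154 + T\right)^{2} = \left(-154 + 21828\right)^{2} = 21674^{2} = 469762276$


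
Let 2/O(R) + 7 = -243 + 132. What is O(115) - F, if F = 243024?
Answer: -14338417/59 ≈ -2.4302e+5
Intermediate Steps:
O(R) = -1/59 (O(R) = 2/(-7 + (-243 + 132)) = 2/(-7 - 111) = 2/(-118) = 2*(-1/118) = -1/59)
O(115) - F = -1/59 - 1*243024 = -1/59 - 243024 = -14338417/59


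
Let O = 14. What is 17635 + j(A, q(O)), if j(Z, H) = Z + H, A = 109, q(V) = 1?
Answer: 17745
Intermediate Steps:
j(Z, H) = H + Z
17635 + j(A, q(O)) = 17635 + (1 + 109) = 17635 + 110 = 17745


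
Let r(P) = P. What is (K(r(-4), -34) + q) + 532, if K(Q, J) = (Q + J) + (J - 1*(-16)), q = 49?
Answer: 525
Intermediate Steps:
K(Q, J) = 16 + Q + 2*J (K(Q, J) = (J + Q) + (J + 16) = (J + Q) + (16 + J) = 16 + Q + 2*J)
(K(r(-4), -34) + q) + 532 = ((16 - 4 + 2*(-34)) + 49) + 532 = ((16 - 4 - 68) + 49) + 532 = (-56 + 49) + 532 = -7 + 532 = 525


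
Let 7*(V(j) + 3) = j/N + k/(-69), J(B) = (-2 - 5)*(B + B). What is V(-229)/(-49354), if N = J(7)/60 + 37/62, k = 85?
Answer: -944011/1641415332 ≈ -0.00057512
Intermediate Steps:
J(B) = -14*B
N = -482/465 (N = -14*7/60 + 37/62 = -98*1/60 + 37*(1/62) = -49/30 + 37/62 = -482/465 ≈ -1.0366)
V(j) = -1534/483 - 465*j/3374 (V(j) = -3 + (j/(-482/465) + 85/(-69))/7 = -3 + (j*(-465/482) + 85*(-1/69))/7 = -3 + (-465*j/482 - 85/69)/7 = -3 + (-85/69 - 465*j/482)/7 = -3 + (-85/483 - 465*j/3374) = -1534/483 - 465*j/3374)
V(-229)/(-49354) = (-1534/483 - 465/3374*(-229))/(-49354) = (-1534/483 + 106485/3374)*(-1/49354) = (944011/33258)*(-1/49354) = -944011/1641415332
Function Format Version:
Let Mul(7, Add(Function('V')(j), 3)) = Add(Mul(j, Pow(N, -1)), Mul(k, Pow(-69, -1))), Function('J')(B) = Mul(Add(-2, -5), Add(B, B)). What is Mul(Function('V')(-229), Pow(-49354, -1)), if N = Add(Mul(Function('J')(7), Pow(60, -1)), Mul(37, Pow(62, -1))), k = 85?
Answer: Rational(-944011, 1641415332) ≈ -0.00057512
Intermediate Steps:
Function('J')(B) = Mul(-14, B) (Function('J')(B) = Mul(-7, Mul(2, B)) = Mul(-14, B))
N = Rational(-482, 465) (N = Add(Mul(Mul(-14, 7), Pow(60, -1)), Mul(37, Pow(62, -1))) = Add(Mul(-98, Rational(1, 60)), Mul(37, Rational(1, 62))) = Add(Rational(-49, 30), Rational(37, 62)) = Rational(-482, 465) ≈ -1.0366)
Function('V')(j) = Add(Rational(-1534, 483), Mul(Rational(-465, 3374), j)) (Function('V')(j) = Add(-3, Mul(Rational(1, 7), Add(Mul(j, Pow(Rational(-482, 465), -1)), Mul(85, Pow(-69, -1))))) = Add(-3, Mul(Rational(1, 7), Add(Mul(j, Rational(-465, 482)), Mul(85, Rational(-1, 69))))) = Add(-3, Mul(Rational(1, 7), Add(Mul(Rational(-465, 482), j), Rational(-85, 69)))) = Add(-3, Mul(Rational(1, 7), Add(Rational(-85, 69), Mul(Rational(-465, 482), j)))) = Add(-3, Add(Rational(-85, 483), Mul(Rational(-465, 3374), j))) = Add(Rational(-1534, 483), Mul(Rational(-465, 3374), j)))
Mul(Function('V')(-229), Pow(-49354, -1)) = Mul(Add(Rational(-1534, 483), Mul(Rational(-465, 3374), -229)), Pow(-49354, -1)) = Mul(Add(Rational(-1534, 483), Rational(106485, 3374)), Rational(-1, 49354)) = Mul(Rational(944011, 33258), Rational(-1, 49354)) = Rational(-944011, 1641415332)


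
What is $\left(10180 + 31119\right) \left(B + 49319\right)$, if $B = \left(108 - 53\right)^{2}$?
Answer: $2161754856$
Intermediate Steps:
$B = 3025$ ($B = 55^{2} = 3025$)
$\left(10180 + 31119\right) \left(B + 49319\right) = \left(10180 + 31119\right) \left(3025 + 49319\right) = 41299 \cdot 52344 = 2161754856$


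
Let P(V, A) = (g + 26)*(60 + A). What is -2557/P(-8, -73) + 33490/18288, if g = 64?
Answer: 2387381/594360 ≈ 4.0167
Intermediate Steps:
P(V, A) = 5400 + 90*A (P(V, A) = (64 + 26)*(60 + A) = 90*(60 + A) = 5400 + 90*A)
-2557/P(-8, -73) + 33490/18288 = -2557/(5400 + 90*(-73)) + 33490/18288 = -2557/(5400 - 6570) + 33490*(1/18288) = -2557/(-1170) + 16745/9144 = -2557*(-1/1170) + 16745/9144 = 2557/1170 + 16745/9144 = 2387381/594360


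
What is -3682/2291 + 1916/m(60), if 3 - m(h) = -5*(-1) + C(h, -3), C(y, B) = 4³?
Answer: -2316284/75603 ≈ -30.637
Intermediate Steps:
C(y, B) = 64
m(h) = -66 (m(h) = 3 - (-5*(-1) + 64) = 3 - (5 + 64) = 3 - 1*69 = 3 - 69 = -66)
-3682/2291 + 1916/m(60) = -3682/2291 + 1916/(-66) = -3682*1/2291 + 1916*(-1/66) = -3682/2291 - 958/33 = -2316284/75603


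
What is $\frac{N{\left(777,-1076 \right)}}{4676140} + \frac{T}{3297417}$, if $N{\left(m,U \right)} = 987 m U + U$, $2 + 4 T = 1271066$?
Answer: $- \frac{45324852506526}{256986392173} \approx -176.37$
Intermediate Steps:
$T = 317766$ ($T = - \frac{1}{2} + \frac{1}{4} \cdot 1271066 = - \frac{1}{2} + \frac{635533}{2} = 317766$)
$N{\left(m,U \right)} = U + 987 U m$ ($N{\left(m,U \right)} = 987 U m + U = U + 987 U m$)
$\frac{N{\left(777,-1076 \right)}}{4676140} + \frac{T}{3297417} = \frac{\left(-1076\right) \left(1 + 987 \cdot 777\right)}{4676140} + \frac{317766}{3297417} = - 1076 \left(1 + 766899\right) \frac{1}{4676140} + 317766 \cdot \frac{1}{3297417} = \left(-1076\right) 766900 \cdot \frac{1}{4676140} + \frac{105922}{1099139} = \left(-825184400\right) \frac{1}{4676140} + \frac{105922}{1099139} = - \frac{41259220}{233807} + \frac{105922}{1099139} = - \frac{45324852506526}{256986392173}$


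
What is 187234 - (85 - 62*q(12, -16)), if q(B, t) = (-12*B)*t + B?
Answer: 330741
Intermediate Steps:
q(B, t) = B - 12*B*t (q(B, t) = -12*B*t + B = B - 12*B*t)
187234 - (85 - 62*q(12, -16)) = 187234 - (85 - 744*(1 - 12*(-16))) = 187234 - (85 - 744*(1 + 192)) = 187234 - (85 - 744*193) = 187234 - (85 - 62*2316) = 187234 - (85 - 143592) = 187234 - 1*(-143507) = 187234 + 143507 = 330741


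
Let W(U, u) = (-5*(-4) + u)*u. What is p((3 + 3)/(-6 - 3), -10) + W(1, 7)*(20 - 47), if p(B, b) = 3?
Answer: -5100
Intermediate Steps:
W(U, u) = u*(20 + u) (W(U, u) = (20 + u)*u = u*(20 + u))
p((3 + 3)/(-6 - 3), -10) + W(1, 7)*(20 - 47) = 3 + (7*(20 + 7))*(20 - 47) = 3 + (7*27)*(-27) = 3 + 189*(-27) = 3 - 5103 = -5100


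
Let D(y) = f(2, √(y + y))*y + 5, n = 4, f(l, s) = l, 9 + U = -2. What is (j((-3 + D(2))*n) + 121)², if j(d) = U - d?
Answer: 7396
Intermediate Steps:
U = -11 (U = -9 - 2 = -11)
D(y) = 5 + 2*y (D(y) = 2*y + 5 = 5 + 2*y)
j(d) = -11 - d
(j((-3 + D(2))*n) + 121)² = ((-11 - (-3 + (5 + 2*2))*4) + 121)² = ((-11 - (-3 + (5 + 4))*4) + 121)² = ((-11 - (-3 + 9)*4) + 121)² = ((-11 - 6*4) + 121)² = ((-11 - 1*24) + 121)² = ((-11 - 24) + 121)² = (-35 + 121)² = 86² = 7396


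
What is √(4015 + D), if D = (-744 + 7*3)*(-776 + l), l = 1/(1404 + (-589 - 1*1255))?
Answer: √27349128730/220 ≈ 751.71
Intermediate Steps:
l = -1/440 (l = 1/(1404 + (-589 - 1255)) = 1/(1404 - 1844) = 1/(-440) = -1/440 ≈ -0.0022727)
D = 246861843/440 (D = (-744 + 7*3)*(-776 - 1/440) = (-744 + 21)*(-341441/440) = -723*(-341441/440) = 246861843/440 ≈ 5.6105e+5)
√(4015 + D) = √(4015 + 246861843/440) = √(248628443/440) = √27349128730/220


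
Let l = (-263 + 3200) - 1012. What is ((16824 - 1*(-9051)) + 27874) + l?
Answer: 55674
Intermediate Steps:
l = 1925 (l = 2937 - 1012 = 1925)
((16824 - 1*(-9051)) + 27874) + l = ((16824 - 1*(-9051)) + 27874) + 1925 = ((16824 + 9051) + 27874) + 1925 = (25875 + 27874) + 1925 = 53749 + 1925 = 55674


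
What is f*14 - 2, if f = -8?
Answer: -114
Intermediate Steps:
f*14 - 2 = -8*14 - 2 = -112 - 2 = -114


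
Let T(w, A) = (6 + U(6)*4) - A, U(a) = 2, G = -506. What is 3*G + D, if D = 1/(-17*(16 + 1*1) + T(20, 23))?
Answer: -452365/298 ≈ -1518.0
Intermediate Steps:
T(w, A) = 14 - A (T(w, A) = (6 + 2*4) - A = (6 + 8) - A = 14 - A)
D = -1/298 (D = 1/(-17*(16 + 1*1) + (14 - 1*23)) = 1/(-17*(16 + 1) + (14 - 23)) = 1/(-17*17 - 9) = 1/(-289 - 9) = 1/(-298) = -1/298 ≈ -0.0033557)
3*G + D = 3*(-506) - 1/298 = -1518 - 1/298 = -452365/298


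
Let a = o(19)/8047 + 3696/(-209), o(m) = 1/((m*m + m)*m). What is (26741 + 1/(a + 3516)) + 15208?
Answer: 8526127532538809/203249838481 ≈ 41949.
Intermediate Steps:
o(m) = 1/(m*(m + m**2)) (o(m) = 1/((m**2 + m)*m) = 1/((m + m**2)*m) = 1/(m*(m + m**2)))
a = -1027440959/58099340 (a = (1/(19**2*(1 + 19)))/8047 + 3696/(-209) = ((1/361)/20)*(1/8047) + 3696*(-1/209) = ((1/361)*(1/20))*(1/8047) - 336/19 = (1/7220)*(1/8047) - 336/19 = 1/58099340 - 336/19 = -1027440959/58099340 ≈ -17.684)
(26741 + 1/(a + 3516)) + 15208 = (26741 + 1/(-1027440959/58099340 + 3516)) + 15208 = (26741 + 1/(203249838481/58099340)) + 15208 = (26741 + 58099340/203249838481) + 15208 = 5435103988919761/203249838481 + 15208 = 8526127532538809/203249838481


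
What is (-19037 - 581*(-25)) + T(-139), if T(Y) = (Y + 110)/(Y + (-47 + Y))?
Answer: -1466371/325 ≈ -4511.9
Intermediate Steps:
T(Y) = (110 + Y)/(-47 + 2*Y)
(-19037 - 581*(-25)) + T(-139) = (-19037 - 581*(-25)) + (110 - 139)/(-47 + 2*(-139)) = (-19037 + 14525) - 29/(-47 - 278) = -4512 - 29/(-325) = -4512 - 1/325*(-29) = -4512 + 29/325 = -1466371/325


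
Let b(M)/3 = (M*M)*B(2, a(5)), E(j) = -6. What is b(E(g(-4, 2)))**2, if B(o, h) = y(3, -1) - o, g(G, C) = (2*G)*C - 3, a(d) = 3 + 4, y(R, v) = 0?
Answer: 46656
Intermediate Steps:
a(d) = 7
g(G, C) = -3 + 2*C*G (g(G, C) = 2*C*G - 3 = -3 + 2*C*G)
B(o, h) = -o (B(o, h) = 0 - o = -o)
b(M) = -6*M**2 (b(M) = 3*((M*M)*(-1*2)) = 3*(M**2*(-2)) = 3*(-2*M**2) = -6*M**2)
b(E(g(-4, 2)))**2 = (-6*(-6)**2)**2 = (-6*36)**2 = (-216)**2 = 46656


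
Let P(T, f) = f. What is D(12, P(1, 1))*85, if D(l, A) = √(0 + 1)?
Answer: 85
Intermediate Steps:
D(l, A) = 1 (D(l, A) = √1 = 1)
D(12, P(1, 1))*85 = 1*85 = 85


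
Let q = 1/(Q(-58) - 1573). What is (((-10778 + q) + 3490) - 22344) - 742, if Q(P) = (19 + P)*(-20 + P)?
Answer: -44619405/1469 ≈ -30374.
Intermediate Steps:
Q(P) = (-20 + P)*(19 + P)
q = 1/1469 (q = 1/((-380 + (-58)**2 - 1*(-58)) - 1573) = 1/((-380 + 3364 + 58) - 1573) = 1/(3042 - 1573) = 1/1469 ≈ 0.00068074)
(((-10778 + q) + 3490) - 22344) - 742 = (((-10778 + 1/1469) + 3490) - 22344) - 742 = ((-15832881/1469 + 3490) - 22344) - 742 = (-10706071/1469 - 22344) - 742 = -43529407/1469 - 742 = -44619405/1469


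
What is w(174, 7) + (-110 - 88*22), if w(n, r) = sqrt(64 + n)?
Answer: -2046 + sqrt(238) ≈ -2030.6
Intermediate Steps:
w(174, 7) + (-110 - 88*22) = sqrt(64 + 174) + (-110 - 88*22) = sqrt(238) + (-110 - 1936) = sqrt(238) - 2046 = -2046 + sqrt(238)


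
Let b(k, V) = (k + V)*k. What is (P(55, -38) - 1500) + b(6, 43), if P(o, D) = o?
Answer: -1151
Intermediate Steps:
b(k, V) = k*(V + k) (b(k, V) = (V + k)*k = k*(V + k))
(P(55, -38) - 1500) + b(6, 43) = (55 - 1500) + 6*(43 + 6) = -1445 + 6*49 = -1445 + 294 = -1151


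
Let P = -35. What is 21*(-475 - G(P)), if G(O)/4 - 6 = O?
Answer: -7539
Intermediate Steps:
G(O) = 24 + 4*O
21*(-475 - G(P)) = 21*(-475 - (24 + 4*(-35))) = 21*(-475 - (24 - 140)) = 21*(-475 - 1*(-116)) = 21*(-475 + 116) = 21*(-359) = -7539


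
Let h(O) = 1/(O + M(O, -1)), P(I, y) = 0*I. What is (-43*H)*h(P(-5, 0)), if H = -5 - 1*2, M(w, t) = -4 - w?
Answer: -301/4 ≈ -75.250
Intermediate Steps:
P(I, y) = 0
h(O) = -1/4 (h(O) = 1/(O + (-4 - O)) = 1/(-4) = -1/4)
H = -7 (H = -5 - 2 = -7)
(-43*H)*h(P(-5, 0)) = -43*(-7)*(-1/4) = 301*(-1/4) = -301/4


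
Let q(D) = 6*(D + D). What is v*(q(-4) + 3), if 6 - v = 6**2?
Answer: 1350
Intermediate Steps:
q(D) = 12*D (q(D) = 6*(2*D) = 12*D)
v = -30 (v = 6 - 1*6**2 = 6 - 1*36 = 6 - 36 = -30)
v*(q(-4) + 3) = -30*(12*(-4) + 3) = -30*(-48 + 3) = -30*(-45) = 1350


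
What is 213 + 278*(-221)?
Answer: -61225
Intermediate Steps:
213 + 278*(-221) = 213 - 61438 = -61225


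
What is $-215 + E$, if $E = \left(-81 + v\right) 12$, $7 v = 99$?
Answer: $- \frac{7121}{7} \approx -1017.3$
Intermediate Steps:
$v = \frac{99}{7}$ ($v = \frac{1}{7} \cdot 99 = \frac{99}{7} \approx 14.143$)
$E = - \frac{5616}{7}$ ($E = \left(-81 + \frac{99}{7}\right) 12 = \left(- \frac{468}{7}\right) 12 = - \frac{5616}{7} \approx -802.29$)
$-215 + E = -215 - \frac{5616}{7} = - \frac{7121}{7}$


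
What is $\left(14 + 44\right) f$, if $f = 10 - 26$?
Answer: $-928$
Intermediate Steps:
$f = -16$ ($f = 10 - 26 = -16$)
$\left(14 + 44\right) f = \left(14 + 44\right) \left(-16\right) = 58 \left(-16\right) = -928$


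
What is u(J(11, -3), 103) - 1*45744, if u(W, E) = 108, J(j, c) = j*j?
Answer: -45636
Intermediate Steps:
J(j, c) = j²
u(J(11, -3), 103) - 1*45744 = 108 - 1*45744 = 108 - 45744 = -45636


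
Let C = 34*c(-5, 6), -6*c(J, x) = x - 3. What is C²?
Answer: 289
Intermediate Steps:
c(J, x) = ½ - x/6 (c(J, x) = -(x - 3)/6 = -(-3 + x)/6 = ½ - x/6)
C = -17 (C = 34*(½ - ⅙*6) = 34*(½ - 1) = 34*(-½) = -17)
C² = (-17)² = 289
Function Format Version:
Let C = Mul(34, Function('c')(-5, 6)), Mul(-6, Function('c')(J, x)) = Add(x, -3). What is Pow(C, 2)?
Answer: 289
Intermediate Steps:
Function('c')(J, x) = Add(Rational(1, 2), Mul(Rational(-1, 6), x)) (Function('c')(J, x) = Mul(Rational(-1, 6), Add(x, -3)) = Mul(Rational(-1, 6), Add(-3, x)) = Add(Rational(1, 2), Mul(Rational(-1, 6), x)))
C = -17 (C = Mul(34, Add(Rational(1, 2), Mul(Rational(-1, 6), 6))) = Mul(34, Add(Rational(1, 2), -1)) = Mul(34, Rational(-1, 2)) = -17)
Pow(C, 2) = Pow(-17, 2) = 289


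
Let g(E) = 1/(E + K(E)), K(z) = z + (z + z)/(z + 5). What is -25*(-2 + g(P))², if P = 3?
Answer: -62500/729 ≈ -85.734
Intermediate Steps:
K(z) = z + 2*z/(5 + z) (K(z) = z + (2*z)/(5 + z) = z + 2*z/(5 + z))
g(E) = 1/(E + E*(7 + E)/(5 + E))
-25*(-2 + g(P))² = -25*(-2 + (½)*(5 + 3)/(3*(6 + 3)))² = -25*(-2 + (½)*(⅓)*8/9)² = -25*(-2 + (½)*(⅓)*(⅑)*8)² = -25*(-2 + 4/27)² = -25*(-50/27)² = -25*2500/729 = -62500/729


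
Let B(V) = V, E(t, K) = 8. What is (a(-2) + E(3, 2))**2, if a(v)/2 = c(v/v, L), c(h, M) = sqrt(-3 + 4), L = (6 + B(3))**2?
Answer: 100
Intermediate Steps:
L = 81 (L = (6 + 3)**2 = 9**2 = 81)
c(h, M) = 1 (c(h, M) = sqrt(1) = 1)
a(v) = 2 (a(v) = 2*1 = 2)
(a(-2) + E(3, 2))**2 = (2 + 8)**2 = 10**2 = 100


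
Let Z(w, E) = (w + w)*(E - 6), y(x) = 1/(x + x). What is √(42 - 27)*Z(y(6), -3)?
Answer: -3*√15/2 ≈ -5.8095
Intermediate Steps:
y(x) = 1/(2*x)
Z(w, E) = 2*w*(-6 + E) (Z(w, E) = (2*w)*(-6 + E) = 2*w*(-6 + E))
√(42 - 27)*Z(y(6), -3) = √(42 - 27)*(2*((½)/6)*(-6 - 3)) = √15*(2*((½)*(⅙))*(-9)) = √15*(2*(1/12)*(-9)) = √15*(-3/2) = -3*√15/2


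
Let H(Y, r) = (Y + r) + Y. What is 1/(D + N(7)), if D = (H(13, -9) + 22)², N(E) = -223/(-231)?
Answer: 231/351574 ≈ 0.00065705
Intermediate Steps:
N(E) = 223/231 (N(E) = -223*(-1/231) = 223/231)
H(Y, r) = r + 2*Y
D = 1521 (D = ((-9 + 2*13) + 22)² = ((-9 + 26) + 22)² = (17 + 22)² = 39² = 1521)
1/(D + N(7)) = 1/(1521 + 223/231) = 1/(351574/231) = 231/351574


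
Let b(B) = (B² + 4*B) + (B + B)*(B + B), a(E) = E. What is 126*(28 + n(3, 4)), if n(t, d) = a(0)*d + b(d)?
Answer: 15624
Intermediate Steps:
b(B) = 4*B + 5*B² (b(B) = (B² + 4*B) + (2*B)*(2*B) = (B² + 4*B) + 4*B² = 4*B + 5*B²)
n(t, d) = d*(4 + 5*d) (n(t, d) = 0*d + d*(4 + 5*d) = 0 + d*(4 + 5*d) = d*(4 + 5*d))
126*(28 + n(3, 4)) = 126*(28 + 4*(4 + 5*4)) = 126*(28 + 4*(4 + 20)) = 126*(28 + 4*24) = 126*(28 + 96) = 126*124 = 15624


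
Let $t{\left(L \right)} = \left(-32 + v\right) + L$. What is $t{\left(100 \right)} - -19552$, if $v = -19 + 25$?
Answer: $19626$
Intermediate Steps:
$v = 6$
$t{\left(L \right)} = -26 + L$ ($t{\left(L \right)} = \left(-32 + 6\right) + L = -26 + L$)
$t{\left(100 \right)} - -19552 = \left(-26 + 100\right) - -19552 = 74 + 19552 = 19626$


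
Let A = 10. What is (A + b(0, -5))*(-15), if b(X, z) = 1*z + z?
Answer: 0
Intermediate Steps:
b(X, z) = 2*z (b(X, z) = z + z = 2*z)
(A + b(0, -5))*(-15) = (10 + 2*(-5))*(-15) = (10 - 10)*(-15) = 0*(-15) = 0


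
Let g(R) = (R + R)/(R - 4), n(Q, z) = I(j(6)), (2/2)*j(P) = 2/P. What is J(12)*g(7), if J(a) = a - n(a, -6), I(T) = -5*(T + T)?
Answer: 644/9 ≈ 71.556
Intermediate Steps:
j(P) = 2/P
I(T) = -10*T
n(Q, z) = -10/3 (n(Q, z) = -20/6 = -10*⅓ = -10/3)
g(R) = 2*R/(-4 + R) (g(R) = (2*R)/(-4 + R) = 2*R/(-4 + R))
J(a) = 10/3 + a (J(a) = a - 1*(-10/3) = a + 10/3 = 10/3 + a)
J(12)*g(7) = (10/3 + 12)*(2*7/(-4 + 7)) = 46*(2*7/3)/3 = 46*(2*7*(⅓))/3 = (46/3)*(14/3) = 644/9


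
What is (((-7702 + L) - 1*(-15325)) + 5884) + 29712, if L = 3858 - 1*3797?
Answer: 43280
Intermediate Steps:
L = 61 (L = 3858 - 3797 = 61)
(((-7702 + L) - 1*(-15325)) + 5884) + 29712 = (((-7702 + 61) - 1*(-15325)) + 5884) + 29712 = ((-7641 + 15325) + 5884) + 29712 = (7684 + 5884) + 29712 = 13568 + 29712 = 43280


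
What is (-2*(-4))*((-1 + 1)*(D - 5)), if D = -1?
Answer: 0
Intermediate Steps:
(-2*(-4))*((-1 + 1)*(D - 5)) = (-2*(-4))*((-1 + 1)*(-1 - 5)) = 8*(0*(-6)) = 8*0 = 0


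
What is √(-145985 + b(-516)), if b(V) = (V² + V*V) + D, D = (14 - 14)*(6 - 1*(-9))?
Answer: √386527 ≈ 621.71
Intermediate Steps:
D = 0 (D = 0*(6 + 9) = 0*15 = 0)
b(V) = 2*V² (b(V) = (V² + V*V) + 0 = (V² + V²) + 0 = 2*V² + 0 = 2*V²)
√(-145985 + b(-516)) = √(-145985 + 2*(-516)²) = √(-145985 + 2*266256) = √(-145985 + 532512) = √386527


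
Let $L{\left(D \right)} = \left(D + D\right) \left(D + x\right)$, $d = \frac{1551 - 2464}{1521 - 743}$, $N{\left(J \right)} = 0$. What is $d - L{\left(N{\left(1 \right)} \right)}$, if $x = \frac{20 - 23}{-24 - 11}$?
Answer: $- \frac{913}{778} \approx -1.1735$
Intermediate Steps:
$x = \frac{3}{35}$ ($x = - \frac{3}{-35} = \left(-3\right) \left(- \frac{1}{35}\right) = \frac{3}{35} \approx 0.085714$)
$d = - \frac{913}{778} \approx -1.1735$
$L{\left(D \right)} = 2 D \left(\frac{3}{35} + D\right)$ ($L{\left(D \right)} = \left(D + D\right) \left(D + \frac{3}{35}\right) = 2 D \left(\frac{3}{35} + D\right)$)
$d - L{\left(N{\left(1 \right)} \right)} = - \frac{913}{778} - \frac{2}{35} \cdot 0 \left(3 + 35 \cdot 0\right) = - \frac{913}{778} - \frac{2}{35} \cdot 0 \left(3 + 0\right) = - \frac{913}{778} - \frac{2}{35} \cdot 0 \cdot 3 = - \frac{913}{778} - 0 = - \frac{913}{778} + 0 = - \frac{913}{778}$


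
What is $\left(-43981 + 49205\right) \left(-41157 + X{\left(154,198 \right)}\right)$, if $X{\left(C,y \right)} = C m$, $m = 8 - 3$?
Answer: $-210981688$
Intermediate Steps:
$m = 5$ ($m = 8 - 3 = 5$)
$X{\left(C,y \right)} = 5 C$ ($X{\left(C,y \right)} = C 5 = 5 C$)
$\left(-43981 + 49205\right) \left(-41157 + X{\left(154,198 \right)}\right) = \left(-43981 + 49205\right) \left(-41157 + 5 \cdot 154\right) = 5224 \left(-41157 + 770\right) = 5224 \left(-40387\right) = -210981688$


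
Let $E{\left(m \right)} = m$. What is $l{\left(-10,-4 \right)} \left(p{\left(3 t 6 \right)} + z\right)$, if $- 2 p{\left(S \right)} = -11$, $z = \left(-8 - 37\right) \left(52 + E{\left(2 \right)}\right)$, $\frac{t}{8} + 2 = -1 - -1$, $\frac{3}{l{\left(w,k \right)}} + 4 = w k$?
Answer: $- \frac{4849}{24} \approx -202.04$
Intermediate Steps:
$l{\left(w,k \right)} = \frac{3}{-4 + k w}$ ($l{\left(w,k \right)} = \frac{3}{-4 + w k} = \frac{3}{-4 + k w}$)
$t = -16$ ($t = -16 + 8 \left(-1 - -1\right) = -16 + 8 \left(-1 + 1\right) = -16 + 8 \cdot 0 = -16 + 0 = -16$)
$z = -2430$ ($z = \left(-8 - 37\right) \left(52 + 2\right) = \left(-45\right) 54 = -2430$)
$p{\left(S \right)} = \frac{11}{2}$ ($p{\left(S \right)} = \left(- \frac{1}{2}\right) \left(-11\right) = \frac{11}{2}$)
$l{\left(-10,-4 \right)} \left(p{\left(3 t 6 \right)} + z\right) = \frac{3}{-4 - -40} \left(\frac{11}{2} - 2430\right) = \frac{3}{-4 + 40} \left(- \frac{4849}{2}\right) = \frac{3}{36} \left(- \frac{4849}{2}\right) = 3 \cdot \frac{1}{36} \left(- \frac{4849}{2}\right) = \frac{1}{12} \left(- \frac{4849}{2}\right) = - \frac{4849}{24}$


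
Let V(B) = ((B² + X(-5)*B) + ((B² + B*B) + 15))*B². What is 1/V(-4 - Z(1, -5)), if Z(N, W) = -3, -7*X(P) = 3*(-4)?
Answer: 7/114 ≈ 0.061404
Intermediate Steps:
X(P) = 12/7 (X(P) = -3*(-4)/7 = -⅐*(-12) = 12/7)
V(B) = B²*(15 + 3*B² + 12*B/7) (V(B) = ((B² + 12*B/7) + ((B² + B*B) + 15))*B² = ((B² + 12*B/7) + ((B² + B²) + 15))*B² = ((B² + 12*B/7) + (2*B² + 15))*B² = ((B² + 12*B/7) + (15 + 2*B²))*B² = (15 + 3*B² + 12*B/7)*B² = B²*(15 + 3*B² + 12*B/7))
1/V(-4 - Z(1, -5)) = 1/((-4 - 1*(-3))²*(15 + 3*(-4 - 1*(-3))² + 12*(-4 - 1*(-3))/7)) = 1/((-4 + 3)²*(15 + 3*(-4 + 3)² + 12*(-4 + 3)/7)) = 1/((-1)²*(15 + 3*(-1)² + (12/7)*(-1))) = 1/(1*(15 + 3*1 - 12/7)) = 1/(1*(15 + 3 - 12/7)) = 1/(1*(114/7)) = 1/(114/7) = 7/114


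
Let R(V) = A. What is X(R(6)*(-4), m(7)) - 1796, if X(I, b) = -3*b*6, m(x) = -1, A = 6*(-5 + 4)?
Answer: -1778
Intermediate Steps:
A = -6 (A = 6*(-1) = -6)
R(V) = -6
X(I, b) = -18*b
X(R(6)*(-4), m(7)) - 1796 = -18*(-1) - 1796 = 18 - 1796 = -1778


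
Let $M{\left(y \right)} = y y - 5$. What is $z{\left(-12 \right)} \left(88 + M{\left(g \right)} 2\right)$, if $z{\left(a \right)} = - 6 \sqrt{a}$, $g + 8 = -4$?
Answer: $- 4392 i \sqrt{3} \approx - 7607.2 i$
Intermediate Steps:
$g = -12$ ($g = -8 - 4 = -12$)
$M{\left(y \right)} = -5 + y^{2}$ ($M{\left(y \right)} = y^{2} - 5 = -5 + y^{2}$)
$z{\left(-12 \right)} \left(88 + M{\left(g \right)} 2\right) = - 6 \sqrt{-12} \left(88 + \left(-5 + \left(-12\right)^{2}\right) 2\right) = - 6 \cdot 2 i \sqrt{3} \left(88 + \left(-5 + 144\right) 2\right) = - 12 i \sqrt{3} \left(88 + 139 \cdot 2\right) = - 12 i \sqrt{3} \left(88 + 278\right) = - 12 i \sqrt{3} \cdot 366 = - 4392 i \sqrt{3}$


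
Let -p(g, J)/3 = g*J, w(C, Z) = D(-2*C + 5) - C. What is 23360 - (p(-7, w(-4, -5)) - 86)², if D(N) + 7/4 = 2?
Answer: 373591/16 ≈ 23349.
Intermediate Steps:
D(N) = ¼ (D(N) = -7/4 + 2 = ¼)
w(C, Z) = ¼ - C
p(g, J) = -3*J*g (p(g, J) = -3*g*J = -3*J*g)
23360 - (p(-7, w(-4, -5)) - 86)² = 23360 - (-3*(¼ - 1*(-4))*(-7) - 86)² = 23360 - (-3*(¼ + 4)*(-7) - 86)² = 23360 - (-3*17/4*(-7) - 86)² = 23360 - (357/4 - 86)² = 23360 - (13/4)² = 23360 - 1*169/16 = 23360 - 169/16 = 373591/16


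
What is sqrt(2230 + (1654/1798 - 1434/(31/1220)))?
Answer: I*sqrt(43807661377)/899 ≈ 232.82*I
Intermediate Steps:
sqrt(2230 + (1654/1798 - 1434/(31/1220))) = sqrt(2230 + (1654*(1/1798) - 1434/(31*(1/1220)))) = sqrt(2230 + (827/899 - 1434/31/1220)) = sqrt(2230 + (827/899 - 1434*1220/31)) = sqrt(2230 + (827/899 - 1749480/31)) = sqrt(2230 - 50734093/899) = sqrt(-48729323/899) = I*sqrt(43807661377)/899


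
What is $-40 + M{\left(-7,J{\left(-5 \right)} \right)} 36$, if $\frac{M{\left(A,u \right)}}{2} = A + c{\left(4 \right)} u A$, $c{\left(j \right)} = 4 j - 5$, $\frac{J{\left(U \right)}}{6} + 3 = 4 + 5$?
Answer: $-200128$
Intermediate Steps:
$J{\left(U \right)} = 36$ ($J{\left(U \right)} = -18 + 6 \left(4 + 5\right) = -18 + 6 \cdot 9 = -18 + 54 = 36$)
$c{\left(j \right)} = -5 + 4 j$
$M{\left(A,u \right)} = 2 A + 22 A u$ ($M{\left(A,u \right)} = 2 \left(A + \left(-5 + 4 \cdot 4\right) u A\right) = 2 \left(A + \left(-5 + 16\right) A u\right) = 2 \left(A + 11 A u\right) = 2 A + 22 A u$)
$-40 + M{\left(-7,J{\left(-5 \right)} \right)} 36 = -40 + 2 \left(-7\right) \left(1 + 11 \cdot 36\right) 36 = -40 + 2 \left(-7\right) \left(1 + 396\right) 36 = -40 + 2 \left(-7\right) 397 \cdot 36 = -40 - 200088 = -200128$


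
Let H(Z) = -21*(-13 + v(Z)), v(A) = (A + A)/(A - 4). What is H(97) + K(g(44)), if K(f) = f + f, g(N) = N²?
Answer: 127137/31 ≈ 4101.2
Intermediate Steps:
K(f) = 2*f
v(A) = 2*A/(-4 + A) (v(A) = (2*A)/(-4 + A) = 2*A/(-4 + A))
H(Z) = 273 - 42*Z/(-4 + Z) (H(Z) = -21*(-13 + 2*Z/(-4 + Z)) = 273 - 42*Z/(-4 + Z))
H(97) + K(g(44)) = 21*(-52 + 11*97)/(-4 + 97) + 2*44² = 21*(-52 + 1067)/93 + 2*1936 = 21*(1/93)*1015 + 3872 = 7105/31 + 3872 = 127137/31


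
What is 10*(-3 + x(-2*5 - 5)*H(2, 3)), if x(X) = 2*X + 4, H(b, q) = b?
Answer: -550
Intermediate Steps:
x(X) = 4 + 2*X
10*(-3 + x(-2*5 - 5)*H(2, 3)) = 10*(-3 + (4 + 2*(-2*5 - 5))*2) = 10*(-3 + (4 + 2*(-10 - 5))*2) = 10*(-3 + (4 + 2*(-15))*2) = 10*(-3 + (4 - 30)*2) = 10*(-3 - 26*2) = 10*(-3 - 52) = 10*(-55) = -550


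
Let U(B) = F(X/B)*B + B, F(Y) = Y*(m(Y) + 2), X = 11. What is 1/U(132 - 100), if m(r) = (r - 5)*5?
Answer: -32/6467 ≈ -0.0049482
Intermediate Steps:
m(r) = -25 + 5*r (m(r) = (-5 + r)*5 = -25 + 5*r)
F(Y) = Y*(-23 + 5*Y) (F(Y) = Y*((-25 + 5*Y) + 2) = Y*(-23 + 5*Y))
U(B) = -253 + B + 605/B (U(B) = ((11/B)*(-23 + 5*(11/B)))*B + B = ((11/B)*(-23 + 55/B))*B + B = (11*(-23 + 55/B)/B)*B + B = (-253 + 605/B) + B = -253 + B + 605/B)
1/U(132 - 100) = 1/(-253 + (132 - 100) + 605/(132 - 100)) = 1/(-253 + 32 + 605/32) = 1/(-6467/32) = -32/6467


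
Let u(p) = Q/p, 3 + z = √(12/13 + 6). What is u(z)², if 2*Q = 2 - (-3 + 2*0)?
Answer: 4225/(36*(13 - √130)²) ≈ 45.945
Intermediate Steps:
z = -3 + 3*√130/13 (z = -3 + √(12/13 + 6) = -3 + √(90/13) = -3 + 3*√130/13 ≈ -0.36883)
Q = 5/2 (Q = (2 - (-3 + 2*0))/2 = (2 - (-3 + 0))/2 = (2 - 1*(-3))/2 = (2 + 3)/2 = (½)*5 = 5/2 ≈ 2.5000)
u(p) = 5/(2*p)
u(z)² = (5/(2*(-3 + 3*√130/13)))² = 25/(4*(-3 + 3*√130/13)²)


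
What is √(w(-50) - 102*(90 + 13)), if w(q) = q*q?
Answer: I*√8006 ≈ 89.476*I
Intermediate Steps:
w(q) = q²
√(w(-50) - 102*(90 + 13)) = √((-50)² - 102*(90 + 13)) = √(2500 - 102*103) = √(2500 - 10506) = √(-8006) = I*√8006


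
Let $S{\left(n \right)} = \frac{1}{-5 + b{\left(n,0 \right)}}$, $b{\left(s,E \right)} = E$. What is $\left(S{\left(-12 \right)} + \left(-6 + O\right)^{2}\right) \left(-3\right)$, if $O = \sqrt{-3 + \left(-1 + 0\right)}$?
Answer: $- \frac{477}{5} + 72 i \approx -95.4 + 72.0 i$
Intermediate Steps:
$O = 2 i$ ($O = \sqrt{-3 - 1} = \sqrt{-4} = 2 i \approx 2.0 i$)
$S{\left(n \right)} = - \frac{1}{5}$ ($S{\left(n \right)} = \frac{1}{-5 + 0} = \frac{1}{-5} = - \frac{1}{5}$)
$\left(S{\left(-12 \right)} + \left(-6 + O\right)^{2}\right) \left(-3\right) = \left(- \frac{1}{5} + \left(-6 + 2 i\right)^{2}\right) \left(-3\right) = \frac{3}{5} - 3 \left(-6 + 2 i\right)^{2}$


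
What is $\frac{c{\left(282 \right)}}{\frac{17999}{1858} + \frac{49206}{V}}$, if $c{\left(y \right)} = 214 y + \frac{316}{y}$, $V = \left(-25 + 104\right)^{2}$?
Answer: $\frac{98671095647828}{28729667487} \approx 3434.5$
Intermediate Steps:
$V = 6241$ ($V = 79^{2} = 6241$)
$\frac{c{\left(282 \right)}}{\frac{17999}{1858} + \frac{49206}{V}} = \frac{214 \cdot 282 + \frac{316}{282}}{\frac{17999}{1858} + \frac{49206}{6241}} = \frac{60348 + 316 \cdot \frac{1}{282}}{17999 \cdot \frac{1}{1858} + 49206 \cdot \frac{1}{6241}} = \frac{60348 + \frac{158}{141}}{\frac{17999}{1858} + \frac{49206}{6241}} = \frac{8509226}{141 \cdot \frac{203756507}{11595778}} = \frac{8509226}{141} \cdot \frac{11595778}{203756507} = \frac{98671095647828}{28729667487}$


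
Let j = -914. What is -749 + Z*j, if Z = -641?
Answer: 585125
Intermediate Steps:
-749 + Z*j = -749 - 641*(-914) = -749 + 585874 = 585125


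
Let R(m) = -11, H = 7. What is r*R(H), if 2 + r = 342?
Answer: -3740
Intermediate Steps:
r = 340 (r = -2 + 342 = 340)
r*R(H) = 340*(-11) = -3740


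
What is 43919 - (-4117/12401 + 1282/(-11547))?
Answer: 6289015962974/143194347 ≈ 43919.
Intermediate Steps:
43919 - (-4117/12401 + 1282/(-11547)) = 43919 - (-4117*1/12401 + 1282*(-1/11547)) = 43919 - (-4117/12401 - 1282/11547) = 43919 - 1*(-63437081/143194347) = 43919 + 63437081/143194347 = 6289015962974/143194347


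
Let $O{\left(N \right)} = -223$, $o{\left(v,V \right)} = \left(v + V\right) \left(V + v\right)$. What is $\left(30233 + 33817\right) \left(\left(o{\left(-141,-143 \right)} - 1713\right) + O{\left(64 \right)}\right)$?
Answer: $5042016000$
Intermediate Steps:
$o{\left(v,V \right)} = \left(V + v\right)^{2}$ ($o{\left(v,V \right)} = \left(V + v\right) \left(V + v\right) = \left(V + v\right)^{2}$)
$\left(30233 + 33817\right) \left(\left(o{\left(-141,-143 \right)} - 1713\right) + O{\left(64 \right)}\right) = \left(30233 + 33817\right) \left(\left(\left(-143 - 141\right)^{2} - 1713\right) - 223\right) = 64050 \left(\left(\left(-284\right)^{2} - 1713\right) - 223\right) = 64050 \left(\left(80656 - 1713\right) - 223\right) = 64050 \left(78943 - 223\right) = 64050 \cdot 78720 = 5042016000$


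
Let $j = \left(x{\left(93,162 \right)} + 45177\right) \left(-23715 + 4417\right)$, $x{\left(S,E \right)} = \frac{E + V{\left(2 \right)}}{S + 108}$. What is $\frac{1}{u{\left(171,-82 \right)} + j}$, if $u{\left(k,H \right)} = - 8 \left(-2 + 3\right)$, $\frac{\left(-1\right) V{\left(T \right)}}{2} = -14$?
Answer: $- \frac{201}{175240643174} \approx -1.147 \cdot 10^{-9}$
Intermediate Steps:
$V{\left(T \right)} = 28$ ($V{\left(T \right)} = \left(-2\right) \left(-14\right) = 28$)
$u{\left(k,H \right)} = -8$ ($u{\left(k,H \right)} = \left(-8\right) 1 = -8$)
$x{\left(S,E \right)} = \frac{28 + E}{108 + S}$ ($x{\left(S,E \right)} = \frac{E + 28}{S + 108} = \frac{28 + E}{108 + S}$)
$j = - \frac{175240641566}{201}$ ($j = \left(\frac{28 + 162}{108 + 93} + 45177\right) \left(-23715 + 4417\right) = \left(\frac{1}{201} \cdot 190 + 45177\right) \left(-19298\right) = \left(\frac{190}{201} + 45177\right) \left(-19298\right) = \frac{9080767}{201} \left(-19298\right) = - \frac{175240641566}{201} \approx -8.7184 \cdot 10^{8}$)
$\frac{1}{u{\left(171,-82 \right)} + j} = \frac{1}{-8 - \frac{175240641566}{201}} = \frac{1}{- \frac{175240643174}{201}} = - \frac{201}{175240643174}$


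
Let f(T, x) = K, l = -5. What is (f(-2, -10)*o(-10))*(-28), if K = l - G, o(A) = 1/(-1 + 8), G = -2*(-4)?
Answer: 52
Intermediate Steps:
G = 8
o(A) = ⅐ (o(A) = 1/7 = ⅐)
K = -13 (K = -5 - 1*8 = -5 - 8 = -13)
f(T, x) = -13
(f(-2, -10)*o(-10))*(-28) = -13*⅐*(-28) = -13/7*(-28) = 52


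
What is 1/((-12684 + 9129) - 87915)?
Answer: -1/91470 ≈ -1.0933e-5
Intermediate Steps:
1/((-12684 + 9129) - 87915) = 1/(-3555 - 87915) = 1/(-91470) = -1/91470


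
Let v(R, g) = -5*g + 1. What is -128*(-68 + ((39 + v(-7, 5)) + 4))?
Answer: 6272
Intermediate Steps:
v(R, g) = 1 - 5*g
-128*(-68 + ((39 + v(-7, 5)) + 4)) = -128*(-68 + ((39 + (1 - 5*5)) + 4)) = -128*(-68 + ((39 + (1 - 25)) + 4)) = -128*(-68 + ((39 - 24) + 4)) = -128*(-68 + (15 + 4)) = -128*(-68 + 19) = -128*(-49) = 6272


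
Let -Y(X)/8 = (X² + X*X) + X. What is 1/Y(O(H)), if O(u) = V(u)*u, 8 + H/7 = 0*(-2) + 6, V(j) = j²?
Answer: -1/120450624 ≈ -8.3022e-9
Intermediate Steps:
H = -14 (H = -56 + 7*(0*(-2) + 6) = -56 + 7*(0 + 6) = -56 + 7*6 = -56 + 42 = -14)
O(u) = u³ (O(u) = u²*u = u³)
Y(X) = -16*X² - 8*X (Y(X) = -8*((X² + X*X) + X) = -8*((X² + X²) + X) = -8*(2*X² + X) = -8*(X + 2*X²) = -16*X² - 8*X)
1/Y(O(H)) = 1/(-8*(-14)³*(1 + 2*(-14)³)) = 1/(-8*(-2744)*(1 + 2*(-2744))) = 1/(-8*(-2744)*(1 - 5488)) = 1/(-8*(-2744)*(-5487)) = 1/(-120450624) = -1/120450624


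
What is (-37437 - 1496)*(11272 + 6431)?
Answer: -689230899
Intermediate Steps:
(-37437 - 1496)*(11272 + 6431) = -38933*17703 = -689230899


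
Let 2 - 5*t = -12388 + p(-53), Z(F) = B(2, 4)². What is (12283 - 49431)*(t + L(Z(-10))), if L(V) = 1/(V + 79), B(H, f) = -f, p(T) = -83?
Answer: -8803630224/95 ≈ -9.2670e+7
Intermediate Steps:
Z(F) = 16 (Z(F) = (-1*4)² = (-4)² = 16)
L(V) = 1/(79 + V)
t = 12473/5 (t = ⅖ - (-12388 - 83)/5 = ⅖ - ⅕*(-12471) = ⅖ + 12471/5 = 12473/5 ≈ 2494.6)
(12283 - 49431)*(t + L(Z(-10))) = (12283 - 49431)*(12473/5 + 1/(79 + 16)) = -37148*(12473/5 + 1/95) = -37148*236988/95 = -8803630224/95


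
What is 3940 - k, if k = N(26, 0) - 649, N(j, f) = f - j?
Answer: 4615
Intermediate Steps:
k = -675 (k = (0 - 1*26) - 649 = (0 - 26) - 649 = -26 - 649 = -675)
3940 - k = 3940 - 1*(-675) = 3940 + 675 = 4615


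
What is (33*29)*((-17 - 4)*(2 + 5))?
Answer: -140679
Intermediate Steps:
(33*29)*((-17 - 4)*(2 + 5)) = 957*(-21*7) = 957*(-147) = -140679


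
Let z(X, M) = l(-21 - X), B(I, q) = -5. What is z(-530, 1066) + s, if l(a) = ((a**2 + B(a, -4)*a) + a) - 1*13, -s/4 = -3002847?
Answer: 12268420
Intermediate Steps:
s = 12011388 (s = -4*(-3002847) = 12011388)
l(a) = -13 + a**2 - 4*a (l(a) = ((a**2 - 5*a) + a) - 1*13 = (a**2 - 4*a) - 13 = -13 + a**2 - 4*a)
z(X, M) = 71 + (-21 - X)**2 + 4*X (z(X, M) = -13 + (-21 - X)**2 - 4*(-21 - X) = -13 + (-21 - X)**2 + (84 + 4*X) = 71 + (-21 - X)**2 + 4*X)
z(-530, 1066) + s = (512 + (-530)**2 + 46*(-530)) + 12011388 = (512 + 280900 - 24380) + 12011388 = 257032 + 12011388 = 12268420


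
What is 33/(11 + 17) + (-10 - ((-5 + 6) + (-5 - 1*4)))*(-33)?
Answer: 1881/28 ≈ 67.179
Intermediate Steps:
33/(11 + 17) + (-10 - ((-5 + 6) + (-5 - 1*4)))*(-33) = 33/28 + (-10 - (1 + (-5 - 4)))*(-33) = 33*(1/28) + (-10 - (1 - 9))*(-33) = 33/28 + (-10 - 1*(-8))*(-33) = 33/28 + (-10 + 8)*(-33) = 33/28 - 2*(-33) = 33/28 + 66 = 1881/28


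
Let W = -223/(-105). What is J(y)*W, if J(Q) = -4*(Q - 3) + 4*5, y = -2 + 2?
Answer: 7136/105 ≈ 67.962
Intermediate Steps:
y = 0
W = 223/105 (W = -223*(-1/105) = 223/105 ≈ 2.1238)
J(Q) = 32 - 4*Q (J(Q) = -4*(-3 + Q) + 20 = (12 - 4*Q) + 20 = 32 - 4*Q)
J(y)*W = (32 - 4*0)*(223/105) = (32 + 0)*(223/105) = 32*(223/105) = 7136/105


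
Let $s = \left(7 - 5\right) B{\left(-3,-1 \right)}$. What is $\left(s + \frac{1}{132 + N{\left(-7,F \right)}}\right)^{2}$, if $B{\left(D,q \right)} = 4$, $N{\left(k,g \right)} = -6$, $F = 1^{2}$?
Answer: $\frac{1018081}{15876} \approx 64.127$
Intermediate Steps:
$F = 1$
$s = 8$ ($s = \left(7 - 5\right) 4 = 2 \cdot 4 = 8$)
$\left(s + \frac{1}{132 + N{\left(-7,F \right)}}\right)^{2} = \left(8 + \frac{1}{132 - 6}\right)^{2} = \left(8 + \frac{1}{126}\right)^{2} = \left(\frac{1009}{126}\right)^{2} = \frac{1018081}{15876}$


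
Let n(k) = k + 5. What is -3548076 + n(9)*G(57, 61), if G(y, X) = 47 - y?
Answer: -3548216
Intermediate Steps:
n(k) = 5 + k
-3548076 + n(9)*G(57, 61) = -3548076 + (5 + 9)*(47 - 1*57) = -3548076 + 14*(47 - 57) = -3548076 + 14*(-10) = -3548076 - 140 = -3548216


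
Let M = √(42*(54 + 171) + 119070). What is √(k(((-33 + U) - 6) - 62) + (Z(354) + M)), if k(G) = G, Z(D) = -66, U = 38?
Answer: √(-129 + 6*√3570) ≈ 15.149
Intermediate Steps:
M = 6*√3570 (M = √(42*225 + 119070) = √(9450 + 119070) = √128520 = 6*√3570 ≈ 358.50)
√(k(((-33 + U) - 6) - 62) + (Z(354) + M)) = √((((-33 + 38) - 6) - 62) + (-66 + 6*√3570)) = √(((5 - 6) - 62) + (-66 + 6*√3570)) = √((-1 - 62) + (-66 + 6*√3570)) = √(-63 + (-66 + 6*√3570)) = √(-129 + 6*√3570)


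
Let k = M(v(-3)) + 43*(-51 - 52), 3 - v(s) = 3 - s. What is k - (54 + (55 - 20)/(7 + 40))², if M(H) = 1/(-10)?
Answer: -164042109/22090 ≈ -7426.1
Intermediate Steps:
v(s) = s (v(s) = 3 - (3 - s) = 3 + (-3 + s) = s)
M(H) = -⅒
k = -44291/10 (k = -⅒ + 43*(-51 - 52) = -⅒ + 43*(-103) = -⅒ - 4429 = -44291/10 ≈ -4429.1)
k - (54 + (55 - 20)/(7 + 40))² = -44291/10 - (54 + (55 - 20)/(7 + 40))² = -44291/10 - (54 + 35/47)² = -44291/10 - (2573/47)² = -44291/10 - 1*6620329/2209 = -44291/10 - 6620329/2209 = -164042109/22090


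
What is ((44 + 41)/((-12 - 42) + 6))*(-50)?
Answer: 2125/24 ≈ 88.542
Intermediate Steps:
((44 + 41)/((-12 - 42) + 6))*(-50) = (85/(-54 + 6))*(-50) = (85/(-48))*(-50) = (85*(-1/48))*(-50) = -85/48*(-50) = 2125/24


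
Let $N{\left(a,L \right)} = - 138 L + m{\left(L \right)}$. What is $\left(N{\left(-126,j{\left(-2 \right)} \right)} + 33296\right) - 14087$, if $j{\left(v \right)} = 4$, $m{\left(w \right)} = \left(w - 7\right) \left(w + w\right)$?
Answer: $18633$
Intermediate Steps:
$m{\left(w \right)} = 2 w \left(-7 + w\right)$ ($m{\left(w \right)} = \left(-7 + w\right) 2 w = 2 w \left(-7 + w\right)$)
$N{\left(a,L \right)} = - 138 L + 2 L \left(-7 + L\right)$
$\left(N{\left(-126,j{\left(-2 \right)} \right)} + 33296\right) - 14087 = \left(2 \cdot 4 \left(-76 + 4\right) + 33296\right) - 14087 = \left(2 \cdot 4 \left(-72\right) + 33296\right) - 14087 = \left(-576 + 33296\right) - 14087 = 32720 - 14087 = 18633$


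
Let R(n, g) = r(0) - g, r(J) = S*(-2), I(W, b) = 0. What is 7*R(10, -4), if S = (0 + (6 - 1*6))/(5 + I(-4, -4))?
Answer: 28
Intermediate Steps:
S = 0 (S = (0 + (6 - 1*6))/(5 + 0) = (0 + (6 - 6))/5 = (0 + 0)*(⅕) = 0*(⅕) = 0)
r(J) = 0 (r(J) = 0*(-2) = 0)
R(n, g) = -g (R(n, g) = 0 - g = -g)
7*R(10, -4) = 7*(-1*(-4)) = 7*4 = 28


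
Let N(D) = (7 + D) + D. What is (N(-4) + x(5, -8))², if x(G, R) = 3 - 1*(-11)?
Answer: 169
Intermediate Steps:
N(D) = 7 + 2*D
x(G, R) = 14 (x(G, R) = 3 + 11 = 14)
(N(-4) + x(5, -8))² = ((7 + 2*(-4)) + 14)² = ((7 - 8) + 14)² = (-1 + 14)² = 13² = 169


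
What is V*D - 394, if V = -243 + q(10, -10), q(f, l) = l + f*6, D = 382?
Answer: -74120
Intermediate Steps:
q(f, l) = l + 6*f
V = -193 (V = -243 + (-10 + 6*10) = -243 + (-10 + 60) = -243 + 50 = -193)
V*D - 394 = -193*382 - 394 = -73726 - 394 = -74120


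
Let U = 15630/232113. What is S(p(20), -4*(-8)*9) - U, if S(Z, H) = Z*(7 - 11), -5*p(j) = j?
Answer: 1232726/77371 ≈ 15.933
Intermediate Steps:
p(j) = -j/5
S(Z, H) = -4*Z (S(Z, H) = Z*(-4) = -4*Z)
U = 5210/77371 (U = 15630*(1/232113) = 5210/77371 ≈ 0.067338)
S(p(20), -4*(-8)*9) - U = -(-4)*20/5 - 1*5210/77371 = -4*(-4) - 5210/77371 = 16 - 5210/77371 = 1232726/77371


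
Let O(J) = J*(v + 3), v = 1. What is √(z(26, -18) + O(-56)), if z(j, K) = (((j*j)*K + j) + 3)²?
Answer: √147355097 ≈ 12139.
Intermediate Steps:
O(J) = 4*J (O(J) = J*(1 + 3) = J*4 = 4*J)
z(j, K) = (3 + j + K*j²)² (z(j, K) = ((j²*K + j) + 3)² = ((K*j² + j) + 3)² = ((j + K*j²) + 3)² = (3 + j + K*j²)²)
√(z(26, -18) + O(-56)) = √((3 + 26 - 18*26²)² + 4*(-56)) = √((3 + 26 - 18*676)² - 224) = √((3 + 26 - 12168)² - 224) = √((-12139)² - 224) = √(147355321 - 224) = √147355097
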